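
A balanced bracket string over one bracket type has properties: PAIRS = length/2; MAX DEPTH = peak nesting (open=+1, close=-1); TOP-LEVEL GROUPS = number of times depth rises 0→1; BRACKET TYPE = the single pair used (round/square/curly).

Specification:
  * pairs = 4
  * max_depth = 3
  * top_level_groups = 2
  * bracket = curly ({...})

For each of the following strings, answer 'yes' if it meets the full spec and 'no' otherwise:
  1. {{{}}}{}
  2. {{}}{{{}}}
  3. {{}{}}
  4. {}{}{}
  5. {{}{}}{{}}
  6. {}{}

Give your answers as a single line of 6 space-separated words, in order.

Answer: yes no no no no no

Derivation:
String 1 '{{{}}}{}': depth seq [1 2 3 2 1 0 1 0]
  -> pairs=4 depth=3 groups=2 -> yes
String 2 '{{}}{{{}}}': depth seq [1 2 1 0 1 2 3 2 1 0]
  -> pairs=5 depth=3 groups=2 -> no
String 3 '{{}{}}': depth seq [1 2 1 2 1 0]
  -> pairs=3 depth=2 groups=1 -> no
String 4 '{}{}{}': depth seq [1 0 1 0 1 0]
  -> pairs=3 depth=1 groups=3 -> no
String 5 '{{}{}}{{}}': depth seq [1 2 1 2 1 0 1 2 1 0]
  -> pairs=5 depth=2 groups=2 -> no
String 6 '{}{}': depth seq [1 0 1 0]
  -> pairs=2 depth=1 groups=2 -> no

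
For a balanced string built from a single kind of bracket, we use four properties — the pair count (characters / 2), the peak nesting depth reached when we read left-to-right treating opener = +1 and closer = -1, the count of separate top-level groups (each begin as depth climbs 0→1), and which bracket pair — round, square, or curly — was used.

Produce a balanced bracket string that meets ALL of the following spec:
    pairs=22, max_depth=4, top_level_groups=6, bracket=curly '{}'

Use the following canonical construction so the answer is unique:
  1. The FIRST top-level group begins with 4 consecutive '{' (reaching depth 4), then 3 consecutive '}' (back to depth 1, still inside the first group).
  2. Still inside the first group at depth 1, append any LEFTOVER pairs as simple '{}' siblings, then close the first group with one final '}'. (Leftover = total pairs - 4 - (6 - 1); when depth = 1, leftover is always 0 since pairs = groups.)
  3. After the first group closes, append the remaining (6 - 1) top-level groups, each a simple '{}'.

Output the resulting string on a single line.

Answer: {{{{}}}{}{}{}{}{}{}{}{}{}{}{}{}{}}{}{}{}{}{}

Derivation:
Spec: pairs=22 depth=4 groups=6
Leftover pairs = 22 - 4 - (6-1) = 13
First group: deep chain of depth 4 + 13 sibling pairs
Remaining 5 groups: simple '{}' each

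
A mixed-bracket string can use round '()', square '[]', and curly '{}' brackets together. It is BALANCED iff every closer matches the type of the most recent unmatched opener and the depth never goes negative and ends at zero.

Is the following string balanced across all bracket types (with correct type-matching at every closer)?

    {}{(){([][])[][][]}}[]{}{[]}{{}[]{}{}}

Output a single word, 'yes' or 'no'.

Answer: yes

Derivation:
pos 0: push '{'; stack = {
pos 1: '}' matches '{'; pop; stack = (empty)
pos 2: push '{'; stack = {
pos 3: push '('; stack = {(
pos 4: ')' matches '('; pop; stack = {
pos 5: push '{'; stack = {{
pos 6: push '('; stack = {{(
pos 7: push '['; stack = {{([
pos 8: ']' matches '['; pop; stack = {{(
pos 9: push '['; stack = {{([
pos 10: ']' matches '['; pop; stack = {{(
pos 11: ')' matches '('; pop; stack = {{
pos 12: push '['; stack = {{[
pos 13: ']' matches '['; pop; stack = {{
pos 14: push '['; stack = {{[
pos 15: ']' matches '['; pop; stack = {{
pos 16: push '['; stack = {{[
pos 17: ']' matches '['; pop; stack = {{
pos 18: '}' matches '{'; pop; stack = {
pos 19: '}' matches '{'; pop; stack = (empty)
pos 20: push '['; stack = [
pos 21: ']' matches '['; pop; stack = (empty)
pos 22: push '{'; stack = {
pos 23: '}' matches '{'; pop; stack = (empty)
pos 24: push '{'; stack = {
pos 25: push '['; stack = {[
pos 26: ']' matches '['; pop; stack = {
pos 27: '}' matches '{'; pop; stack = (empty)
pos 28: push '{'; stack = {
pos 29: push '{'; stack = {{
pos 30: '}' matches '{'; pop; stack = {
pos 31: push '['; stack = {[
pos 32: ']' matches '['; pop; stack = {
pos 33: push '{'; stack = {{
pos 34: '}' matches '{'; pop; stack = {
pos 35: push '{'; stack = {{
pos 36: '}' matches '{'; pop; stack = {
pos 37: '}' matches '{'; pop; stack = (empty)
end: stack empty → VALID
Verdict: properly nested → yes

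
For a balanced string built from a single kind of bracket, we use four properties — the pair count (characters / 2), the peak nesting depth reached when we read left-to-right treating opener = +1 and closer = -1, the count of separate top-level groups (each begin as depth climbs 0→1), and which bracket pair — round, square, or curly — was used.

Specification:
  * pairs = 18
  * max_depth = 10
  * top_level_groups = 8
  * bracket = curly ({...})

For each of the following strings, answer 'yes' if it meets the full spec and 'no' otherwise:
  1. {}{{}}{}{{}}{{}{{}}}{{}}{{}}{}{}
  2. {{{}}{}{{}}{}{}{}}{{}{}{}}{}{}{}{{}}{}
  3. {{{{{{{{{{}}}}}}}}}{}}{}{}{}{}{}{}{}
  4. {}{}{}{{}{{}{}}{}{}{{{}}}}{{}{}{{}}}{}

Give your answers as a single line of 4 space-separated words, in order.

String 1 '{}{{}}{}{{}}{{}{{}}}{{}}{{}}{}{}': depth seq [1 0 1 2 1 0 1 0 1 2 1 0 1 2 1 2 3 2 1 0 1 2 1 0 1 2 1 0 1 0 1 0]
  -> pairs=16 depth=3 groups=9 -> no
String 2 '{{{}}{}{{}}{}{}{}}{{}{}{}}{}{}{}{{}}{}': depth seq [1 2 3 2 1 2 1 2 3 2 1 2 1 2 1 2 1 0 1 2 1 2 1 2 1 0 1 0 1 0 1 0 1 2 1 0 1 0]
  -> pairs=19 depth=3 groups=7 -> no
String 3 '{{{{{{{{{{}}}}}}}}}{}}{}{}{}{}{}{}{}': depth seq [1 2 3 4 5 6 7 8 9 10 9 8 7 6 5 4 3 2 1 2 1 0 1 0 1 0 1 0 1 0 1 0 1 0 1 0]
  -> pairs=18 depth=10 groups=8 -> yes
String 4 '{}{}{}{{}{{}{}}{}{}{{{}}}}{{}{}{{}}}{}': depth seq [1 0 1 0 1 0 1 2 1 2 3 2 3 2 1 2 1 2 1 2 3 4 3 2 1 0 1 2 1 2 1 2 3 2 1 0 1 0]
  -> pairs=19 depth=4 groups=6 -> no

Answer: no no yes no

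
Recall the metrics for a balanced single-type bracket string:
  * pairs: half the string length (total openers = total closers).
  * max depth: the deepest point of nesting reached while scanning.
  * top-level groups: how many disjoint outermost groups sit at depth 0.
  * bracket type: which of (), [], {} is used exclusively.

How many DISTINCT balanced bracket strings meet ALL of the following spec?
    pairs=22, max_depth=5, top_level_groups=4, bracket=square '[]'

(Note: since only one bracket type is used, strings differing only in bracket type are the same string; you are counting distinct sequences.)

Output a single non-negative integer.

Answer: 2607583706

Derivation:
Spec: pairs=22 depth=5 groups=4
Count(depth <= 5) = 3540293974
Count(depth <= 4) = 932710268
Count(depth == 5) = 3540293974 - 932710268 = 2607583706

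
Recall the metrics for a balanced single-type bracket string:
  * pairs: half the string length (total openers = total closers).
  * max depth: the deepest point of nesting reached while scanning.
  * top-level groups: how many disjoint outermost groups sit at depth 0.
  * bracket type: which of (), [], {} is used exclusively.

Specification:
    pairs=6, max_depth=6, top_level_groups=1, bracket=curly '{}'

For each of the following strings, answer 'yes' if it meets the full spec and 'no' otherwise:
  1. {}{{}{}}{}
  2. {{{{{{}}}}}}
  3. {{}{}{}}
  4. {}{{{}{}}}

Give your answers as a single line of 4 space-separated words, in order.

String 1 '{}{{}{}}{}': depth seq [1 0 1 2 1 2 1 0 1 0]
  -> pairs=5 depth=2 groups=3 -> no
String 2 '{{{{{{}}}}}}': depth seq [1 2 3 4 5 6 5 4 3 2 1 0]
  -> pairs=6 depth=6 groups=1 -> yes
String 3 '{{}{}{}}': depth seq [1 2 1 2 1 2 1 0]
  -> pairs=4 depth=2 groups=1 -> no
String 4 '{}{{{}{}}}': depth seq [1 0 1 2 3 2 3 2 1 0]
  -> pairs=5 depth=3 groups=2 -> no

Answer: no yes no no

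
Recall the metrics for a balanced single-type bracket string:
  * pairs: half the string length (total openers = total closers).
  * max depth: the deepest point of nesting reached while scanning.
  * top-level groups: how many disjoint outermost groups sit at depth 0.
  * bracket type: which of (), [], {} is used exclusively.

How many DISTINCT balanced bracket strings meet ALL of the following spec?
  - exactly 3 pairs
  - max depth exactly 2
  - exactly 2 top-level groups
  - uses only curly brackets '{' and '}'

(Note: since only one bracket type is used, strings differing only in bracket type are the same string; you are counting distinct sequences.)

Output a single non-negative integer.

Spec: pairs=3 depth=2 groups=2
Count(depth <= 2) = 2
Count(depth <= 1) = 0
Count(depth == 2) = 2 - 0 = 2

Answer: 2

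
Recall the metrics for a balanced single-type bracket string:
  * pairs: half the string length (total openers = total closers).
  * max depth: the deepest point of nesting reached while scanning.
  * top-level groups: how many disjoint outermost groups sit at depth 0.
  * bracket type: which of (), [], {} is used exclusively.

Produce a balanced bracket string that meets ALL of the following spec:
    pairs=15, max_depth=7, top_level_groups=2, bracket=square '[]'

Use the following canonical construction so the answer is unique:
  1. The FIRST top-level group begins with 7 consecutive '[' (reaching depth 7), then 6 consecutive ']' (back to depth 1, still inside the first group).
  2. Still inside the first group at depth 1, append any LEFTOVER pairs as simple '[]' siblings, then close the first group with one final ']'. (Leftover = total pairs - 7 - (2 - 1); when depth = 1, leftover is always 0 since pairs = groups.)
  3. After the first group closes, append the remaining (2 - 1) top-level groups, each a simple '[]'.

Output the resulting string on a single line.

Spec: pairs=15 depth=7 groups=2
Leftover pairs = 15 - 7 - (2-1) = 7
First group: deep chain of depth 7 + 7 sibling pairs
Remaining 1 groups: simple '[]' each

Answer: [[[[[[[]]]]]][][][][][][][]][]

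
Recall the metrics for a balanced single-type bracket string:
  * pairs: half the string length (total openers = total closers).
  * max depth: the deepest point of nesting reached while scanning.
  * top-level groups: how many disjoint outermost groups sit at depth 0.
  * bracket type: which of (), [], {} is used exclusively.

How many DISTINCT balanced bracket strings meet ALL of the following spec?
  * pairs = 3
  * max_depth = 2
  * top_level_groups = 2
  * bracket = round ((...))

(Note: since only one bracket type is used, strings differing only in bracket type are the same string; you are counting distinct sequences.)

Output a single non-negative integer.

Answer: 2

Derivation:
Spec: pairs=3 depth=2 groups=2
Count(depth <= 2) = 2
Count(depth <= 1) = 0
Count(depth == 2) = 2 - 0 = 2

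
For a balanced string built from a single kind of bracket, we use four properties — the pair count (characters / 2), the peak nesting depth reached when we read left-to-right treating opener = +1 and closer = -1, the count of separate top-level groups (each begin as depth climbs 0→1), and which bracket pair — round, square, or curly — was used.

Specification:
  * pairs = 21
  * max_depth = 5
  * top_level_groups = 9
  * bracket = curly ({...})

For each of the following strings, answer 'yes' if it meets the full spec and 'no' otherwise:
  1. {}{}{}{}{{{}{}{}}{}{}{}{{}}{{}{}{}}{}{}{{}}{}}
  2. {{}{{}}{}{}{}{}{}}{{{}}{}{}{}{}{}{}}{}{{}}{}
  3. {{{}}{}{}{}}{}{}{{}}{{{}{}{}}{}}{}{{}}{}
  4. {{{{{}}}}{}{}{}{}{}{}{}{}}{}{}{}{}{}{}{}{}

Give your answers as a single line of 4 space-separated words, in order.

Answer: no no no yes

Derivation:
String 1 '{}{}{}{}{{{}{}{}}{}{}{}{{}}{{}{}{}}{}{}{{}}{}}': depth seq [1 0 1 0 1 0 1 0 1 2 3 2 3 2 3 2 1 2 1 2 1 2 1 2 3 2 1 2 3 2 3 2 3 2 1 2 1 2 1 2 3 2 1 2 1 0]
  -> pairs=23 depth=3 groups=5 -> no
String 2 '{{}{{}}{}{}{}{}{}}{{{}}{}{}{}{}{}{}}{}{{}}{}': depth seq [1 2 1 2 3 2 1 2 1 2 1 2 1 2 1 2 1 0 1 2 3 2 1 2 1 2 1 2 1 2 1 2 1 2 1 0 1 0 1 2 1 0 1 0]
  -> pairs=22 depth=3 groups=5 -> no
String 3 '{{{}}{}{}{}}{}{}{{}}{{{}{}{}}{}}{}{{}}{}': depth seq [1 2 3 2 1 2 1 2 1 2 1 0 1 0 1 0 1 2 1 0 1 2 3 2 3 2 3 2 1 2 1 0 1 0 1 2 1 0 1 0]
  -> pairs=20 depth=3 groups=8 -> no
String 4 '{{{{{}}}}{}{}{}{}{}{}{}{}}{}{}{}{}{}{}{}{}': depth seq [1 2 3 4 5 4 3 2 1 2 1 2 1 2 1 2 1 2 1 2 1 2 1 2 1 0 1 0 1 0 1 0 1 0 1 0 1 0 1 0 1 0]
  -> pairs=21 depth=5 groups=9 -> yes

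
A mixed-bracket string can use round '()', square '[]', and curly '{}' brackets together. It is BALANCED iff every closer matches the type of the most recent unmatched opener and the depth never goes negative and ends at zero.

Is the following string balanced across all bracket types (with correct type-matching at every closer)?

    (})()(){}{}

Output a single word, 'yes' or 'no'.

Answer: no

Derivation:
pos 0: push '('; stack = (
pos 1: saw closer '}' but top of stack is '(' (expected ')') → INVALID
Verdict: type mismatch at position 1: '}' closes '(' → no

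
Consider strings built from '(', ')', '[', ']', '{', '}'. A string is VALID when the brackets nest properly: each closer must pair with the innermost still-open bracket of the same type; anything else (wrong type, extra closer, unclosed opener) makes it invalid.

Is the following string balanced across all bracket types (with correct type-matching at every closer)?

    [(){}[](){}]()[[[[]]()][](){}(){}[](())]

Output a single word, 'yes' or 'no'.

pos 0: push '['; stack = [
pos 1: push '('; stack = [(
pos 2: ')' matches '('; pop; stack = [
pos 3: push '{'; stack = [{
pos 4: '}' matches '{'; pop; stack = [
pos 5: push '['; stack = [[
pos 6: ']' matches '['; pop; stack = [
pos 7: push '('; stack = [(
pos 8: ')' matches '('; pop; stack = [
pos 9: push '{'; stack = [{
pos 10: '}' matches '{'; pop; stack = [
pos 11: ']' matches '['; pop; stack = (empty)
pos 12: push '('; stack = (
pos 13: ')' matches '('; pop; stack = (empty)
pos 14: push '['; stack = [
pos 15: push '['; stack = [[
pos 16: push '['; stack = [[[
pos 17: push '['; stack = [[[[
pos 18: ']' matches '['; pop; stack = [[[
pos 19: ']' matches '['; pop; stack = [[
pos 20: push '('; stack = [[(
pos 21: ')' matches '('; pop; stack = [[
pos 22: ']' matches '['; pop; stack = [
pos 23: push '['; stack = [[
pos 24: ']' matches '['; pop; stack = [
pos 25: push '('; stack = [(
pos 26: ')' matches '('; pop; stack = [
pos 27: push '{'; stack = [{
pos 28: '}' matches '{'; pop; stack = [
pos 29: push '('; stack = [(
pos 30: ')' matches '('; pop; stack = [
pos 31: push '{'; stack = [{
pos 32: '}' matches '{'; pop; stack = [
pos 33: push '['; stack = [[
pos 34: ']' matches '['; pop; stack = [
pos 35: push '('; stack = [(
pos 36: push '('; stack = [((
pos 37: ')' matches '('; pop; stack = [(
pos 38: ')' matches '('; pop; stack = [
pos 39: ']' matches '['; pop; stack = (empty)
end: stack empty → VALID
Verdict: properly nested → yes

Answer: yes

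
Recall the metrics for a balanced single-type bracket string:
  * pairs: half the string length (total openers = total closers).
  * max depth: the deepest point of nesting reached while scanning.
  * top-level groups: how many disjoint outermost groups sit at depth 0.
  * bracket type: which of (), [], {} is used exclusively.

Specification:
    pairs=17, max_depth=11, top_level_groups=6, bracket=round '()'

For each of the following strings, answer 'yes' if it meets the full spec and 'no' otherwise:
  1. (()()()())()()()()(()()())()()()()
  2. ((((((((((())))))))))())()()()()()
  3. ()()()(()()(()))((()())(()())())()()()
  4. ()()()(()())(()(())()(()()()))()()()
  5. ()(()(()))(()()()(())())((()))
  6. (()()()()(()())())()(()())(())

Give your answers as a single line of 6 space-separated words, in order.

String 1 '(()()()())()()()()(()()())()()()()': depth seq [1 2 1 2 1 2 1 2 1 0 1 0 1 0 1 0 1 0 1 2 1 2 1 2 1 0 1 0 1 0 1 0 1 0]
  -> pairs=17 depth=2 groups=10 -> no
String 2 '((((((((((())))))))))())()()()()()': depth seq [1 2 3 4 5 6 7 8 9 10 11 10 9 8 7 6 5 4 3 2 1 2 1 0 1 0 1 0 1 0 1 0 1 0]
  -> pairs=17 depth=11 groups=6 -> yes
String 3 '()()()(()()(()))((()())(()())())()()()': depth seq [1 0 1 0 1 0 1 2 1 2 1 2 3 2 1 0 1 2 3 2 3 2 1 2 3 2 3 2 1 2 1 0 1 0 1 0 1 0]
  -> pairs=19 depth=3 groups=8 -> no
String 4 '()()()(()())(()(())()(()()()))()()()': depth seq [1 0 1 0 1 0 1 2 1 2 1 0 1 2 1 2 3 2 1 2 1 2 3 2 3 2 3 2 1 0 1 0 1 0 1 0]
  -> pairs=18 depth=3 groups=8 -> no
String 5 '()(()(()))(()()()(())())((()))': depth seq [1 0 1 2 1 2 3 2 1 0 1 2 1 2 1 2 1 2 3 2 1 2 1 0 1 2 3 2 1 0]
  -> pairs=15 depth=3 groups=4 -> no
String 6 '(()()()()(()())())()(()())(())': depth seq [1 2 1 2 1 2 1 2 1 2 3 2 3 2 1 2 1 0 1 0 1 2 1 2 1 0 1 2 1 0]
  -> pairs=15 depth=3 groups=4 -> no

Answer: no yes no no no no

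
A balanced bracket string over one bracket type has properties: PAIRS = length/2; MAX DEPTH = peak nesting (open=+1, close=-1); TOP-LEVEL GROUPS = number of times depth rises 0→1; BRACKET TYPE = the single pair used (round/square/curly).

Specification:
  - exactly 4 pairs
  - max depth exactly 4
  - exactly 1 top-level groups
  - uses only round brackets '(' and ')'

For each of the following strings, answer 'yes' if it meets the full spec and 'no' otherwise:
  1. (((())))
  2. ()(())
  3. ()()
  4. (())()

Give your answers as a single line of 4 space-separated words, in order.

Answer: yes no no no

Derivation:
String 1 '(((())))': depth seq [1 2 3 4 3 2 1 0]
  -> pairs=4 depth=4 groups=1 -> yes
String 2 '()(())': depth seq [1 0 1 2 1 0]
  -> pairs=3 depth=2 groups=2 -> no
String 3 '()()': depth seq [1 0 1 0]
  -> pairs=2 depth=1 groups=2 -> no
String 4 '(())()': depth seq [1 2 1 0 1 0]
  -> pairs=3 depth=2 groups=2 -> no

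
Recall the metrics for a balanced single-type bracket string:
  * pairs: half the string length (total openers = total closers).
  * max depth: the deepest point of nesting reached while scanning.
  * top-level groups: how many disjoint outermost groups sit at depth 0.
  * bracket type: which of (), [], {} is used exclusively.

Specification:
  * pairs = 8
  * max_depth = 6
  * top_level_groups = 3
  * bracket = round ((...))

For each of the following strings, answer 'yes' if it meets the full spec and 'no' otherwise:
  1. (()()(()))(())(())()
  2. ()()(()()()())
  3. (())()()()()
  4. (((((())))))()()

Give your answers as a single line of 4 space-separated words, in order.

String 1 '(()()(()))(())(())()': depth seq [1 2 1 2 1 2 3 2 1 0 1 2 1 0 1 2 1 0 1 0]
  -> pairs=10 depth=3 groups=4 -> no
String 2 '()()(()()()())': depth seq [1 0 1 0 1 2 1 2 1 2 1 2 1 0]
  -> pairs=7 depth=2 groups=3 -> no
String 3 '(())()()()()': depth seq [1 2 1 0 1 0 1 0 1 0 1 0]
  -> pairs=6 depth=2 groups=5 -> no
String 4 '(((((())))))()()': depth seq [1 2 3 4 5 6 5 4 3 2 1 0 1 0 1 0]
  -> pairs=8 depth=6 groups=3 -> yes

Answer: no no no yes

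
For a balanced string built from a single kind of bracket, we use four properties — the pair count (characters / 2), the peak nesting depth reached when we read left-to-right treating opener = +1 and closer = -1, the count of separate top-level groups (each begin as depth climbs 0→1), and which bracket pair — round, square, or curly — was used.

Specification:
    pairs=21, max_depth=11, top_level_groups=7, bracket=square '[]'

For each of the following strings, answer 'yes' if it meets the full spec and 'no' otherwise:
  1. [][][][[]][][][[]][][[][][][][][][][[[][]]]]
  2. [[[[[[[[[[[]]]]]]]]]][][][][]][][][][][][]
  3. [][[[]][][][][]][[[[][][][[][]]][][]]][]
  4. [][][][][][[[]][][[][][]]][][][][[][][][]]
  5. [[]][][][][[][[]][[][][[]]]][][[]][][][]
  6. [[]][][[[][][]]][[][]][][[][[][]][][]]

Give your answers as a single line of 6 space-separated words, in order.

Answer: no yes no no no no

Derivation:
String 1 '[][][][[]][][][[]][][[][][][][][][][[[][]]]]': depth seq [1 0 1 0 1 0 1 2 1 0 1 0 1 0 1 2 1 0 1 0 1 2 1 2 1 2 1 2 1 2 1 2 1 2 1 2 3 4 3 4 3 2 1 0]
  -> pairs=22 depth=4 groups=9 -> no
String 2 '[[[[[[[[[[[]]]]]]]]]][][][][]][][][][][][]': depth seq [1 2 3 4 5 6 7 8 9 10 11 10 9 8 7 6 5 4 3 2 1 2 1 2 1 2 1 2 1 0 1 0 1 0 1 0 1 0 1 0 1 0]
  -> pairs=21 depth=11 groups=7 -> yes
String 3 '[][[[]][][][][]][[[[][][][[][]]][][]]][]': depth seq [1 0 1 2 3 2 1 2 1 2 1 2 1 2 1 0 1 2 3 4 3 4 3 4 3 4 5 4 5 4 3 2 3 2 3 2 1 0 1 0]
  -> pairs=20 depth=5 groups=4 -> no
String 4 '[][][][][][[[]][][[][][]]][][][][[][][][]]': depth seq [1 0 1 0 1 0 1 0 1 0 1 2 3 2 1 2 1 2 3 2 3 2 3 2 1 0 1 0 1 0 1 0 1 2 1 2 1 2 1 2 1 0]
  -> pairs=21 depth=3 groups=10 -> no
String 5 '[[]][][][][[][[]][[][][[]]]][][[]][][][]': depth seq [1 2 1 0 1 0 1 0 1 0 1 2 1 2 3 2 1 2 3 2 3 2 3 4 3 2 1 0 1 0 1 2 1 0 1 0 1 0 1 0]
  -> pairs=20 depth=4 groups=10 -> no
String 6 '[[]][][[[][][]]][[][]][][[][[][]][][]]': depth seq [1 2 1 0 1 0 1 2 3 2 3 2 3 2 1 0 1 2 1 2 1 0 1 0 1 2 1 2 3 2 3 2 1 2 1 2 1 0]
  -> pairs=19 depth=3 groups=6 -> no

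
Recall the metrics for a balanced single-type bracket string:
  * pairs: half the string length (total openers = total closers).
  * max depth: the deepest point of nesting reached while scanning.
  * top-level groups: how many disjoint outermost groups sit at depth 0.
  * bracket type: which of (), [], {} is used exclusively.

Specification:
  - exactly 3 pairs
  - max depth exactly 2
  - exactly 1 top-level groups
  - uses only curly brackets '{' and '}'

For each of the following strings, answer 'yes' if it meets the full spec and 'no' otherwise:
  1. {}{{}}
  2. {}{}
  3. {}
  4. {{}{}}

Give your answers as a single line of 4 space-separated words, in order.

String 1 '{}{{}}': depth seq [1 0 1 2 1 0]
  -> pairs=3 depth=2 groups=2 -> no
String 2 '{}{}': depth seq [1 0 1 0]
  -> pairs=2 depth=1 groups=2 -> no
String 3 '{}': depth seq [1 0]
  -> pairs=1 depth=1 groups=1 -> no
String 4 '{{}{}}': depth seq [1 2 1 2 1 0]
  -> pairs=3 depth=2 groups=1 -> yes

Answer: no no no yes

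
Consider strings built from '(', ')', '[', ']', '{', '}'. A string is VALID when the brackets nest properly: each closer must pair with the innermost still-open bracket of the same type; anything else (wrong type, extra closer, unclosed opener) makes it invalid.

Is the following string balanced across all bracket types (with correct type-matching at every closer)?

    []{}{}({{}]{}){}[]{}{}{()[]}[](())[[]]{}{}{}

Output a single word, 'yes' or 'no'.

pos 0: push '['; stack = [
pos 1: ']' matches '['; pop; stack = (empty)
pos 2: push '{'; stack = {
pos 3: '}' matches '{'; pop; stack = (empty)
pos 4: push '{'; stack = {
pos 5: '}' matches '{'; pop; stack = (empty)
pos 6: push '('; stack = (
pos 7: push '{'; stack = ({
pos 8: push '{'; stack = ({{
pos 9: '}' matches '{'; pop; stack = ({
pos 10: saw closer ']' but top of stack is '{' (expected '}') → INVALID
Verdict: type mismatch at position 10: ']' closes '{' → no

Answer: no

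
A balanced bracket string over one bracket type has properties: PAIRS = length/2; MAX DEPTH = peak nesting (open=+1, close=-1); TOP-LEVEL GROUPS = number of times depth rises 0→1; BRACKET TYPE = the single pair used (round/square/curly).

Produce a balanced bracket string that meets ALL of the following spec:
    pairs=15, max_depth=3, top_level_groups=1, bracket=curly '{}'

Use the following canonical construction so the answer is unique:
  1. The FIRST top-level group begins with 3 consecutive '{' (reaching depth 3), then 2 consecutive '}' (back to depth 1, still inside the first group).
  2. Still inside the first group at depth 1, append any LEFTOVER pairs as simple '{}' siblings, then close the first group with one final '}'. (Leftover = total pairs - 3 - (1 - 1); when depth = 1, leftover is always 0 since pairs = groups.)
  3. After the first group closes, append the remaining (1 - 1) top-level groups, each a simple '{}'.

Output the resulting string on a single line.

Spec: pairs=15 depth=3 groups=1
Leftover pairs = 15 - 3 - (1-1) = 12
First group: deep chain of depth 3 + 12 sibling pairs
Remaining 0 groups: simple '{}' each

Answer: {{{}}{}{}{}{}{}{}{}{}{}{}{}{}}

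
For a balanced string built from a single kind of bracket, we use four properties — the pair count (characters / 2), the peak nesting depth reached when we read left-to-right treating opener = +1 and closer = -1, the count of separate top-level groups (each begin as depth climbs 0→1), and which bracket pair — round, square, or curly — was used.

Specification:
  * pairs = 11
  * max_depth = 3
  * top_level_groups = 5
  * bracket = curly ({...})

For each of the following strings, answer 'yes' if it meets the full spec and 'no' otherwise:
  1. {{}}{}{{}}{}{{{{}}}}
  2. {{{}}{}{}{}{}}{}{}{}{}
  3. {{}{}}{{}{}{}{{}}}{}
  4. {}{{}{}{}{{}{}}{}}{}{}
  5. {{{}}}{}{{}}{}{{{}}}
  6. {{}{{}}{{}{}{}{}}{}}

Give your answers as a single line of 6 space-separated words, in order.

String 1 '{{}}{}{{}}{}{{{{}}}}': depth seq [1 2 1 0 1 0 1 2 1 0 1 0 1 2 3 4 3 2 1 0]
  -> pairs=10 depth=4 groups=5 -> no
String 2 '{{{}}{}{}{}{}}{}{}{}{}': depth seq [1 2 3 2 1 2 1 2 1 2 1 2 1 0 1 0 1 0 1 0 1 0]
  -> pairs=11 depth=3 groups=5 -> yes
String 3 '{{}{}}{{}{}{}{{}}}{}': depth seq [1 2 1 2 1 0 1 2 1 2 1 2 1 2 3 2 1 0 1 0]
  -> pairs=10 depth=3 groups=3 -> no
String 4 '{}{{}{}{}{{}{}}{}}{}{}': depth seq [1 0 1 2 1 2 1 2 1 2 3 2 3 2 1 2 1 0 1 0 1 0]
  -> pairs=11 depth=3 groups=4 -> no
String 5 '{{{}}}{}{{}}{}{{{}}}': depth seq [1 2 3 2 1 0 1 0 1 2 1 0 1 0 1 2 3 2 1 0]
  -> pairs=10 depth=3 groups=5 -> no
String 6 '{{}{{}}{{}{}{}{}}{}}': depth seq [1 2 1 2 3 2 1 2 3 2 3 2 3 2 3 2 1 2 1 0]
  -> pairs=10 depth=3 groups=1 -> no

Answer: no yes no no no no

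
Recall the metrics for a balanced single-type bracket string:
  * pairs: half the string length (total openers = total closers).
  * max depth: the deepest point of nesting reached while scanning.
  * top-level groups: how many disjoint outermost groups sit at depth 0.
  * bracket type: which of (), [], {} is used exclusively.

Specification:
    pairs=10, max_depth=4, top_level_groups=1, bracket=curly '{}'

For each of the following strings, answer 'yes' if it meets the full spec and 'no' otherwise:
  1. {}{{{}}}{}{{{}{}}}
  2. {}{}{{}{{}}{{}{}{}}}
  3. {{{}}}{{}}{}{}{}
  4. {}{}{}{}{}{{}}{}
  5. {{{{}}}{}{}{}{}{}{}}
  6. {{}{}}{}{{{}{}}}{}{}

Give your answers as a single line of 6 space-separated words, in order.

String 1 '{}{{{}}}{}{{{}{}}}': depth seq [1 0 1 2 3 2 1 0 1 0 1 2 3 2 3 2 1 0]
  -> pairs=9 depth=3 groups=4 -> no
String 2 '{}{}{{}{{}}{{}{}{}}}': depth seq [1 0 1 0 1 2 1 2 3 2 1 2 3 2 3 2 3 2 1 0]
  -> pairs=10 depth=3 groups=3 -> no
String 3 '{{{}}}{{}}{}{}{}': depth seq [1 2 3 2 1 0 1 2 1 0 1 0 1 0 1 0]
  -> pairs=8 depth=3 groups=5 -> no
String 4 '{}{}{}{}{}{{}}{}': depth seq [1 0 1 0 1 0 1 0 1 0 1 2 1 0 1 0]
  -> pairs=8 depth=2 groups=7 -> no
String 5 '{{{{}}}{}{}{}{}{}{}}': depth seq [1 2 3 4 3 2 1 2 1 2 1 2 1 2 1 2 1 2 1 0]
  -> pairs=10 depth=4 groups=1 -> yes
String 6 '{{}{}}{}{{{}{}}}{}{}': depth seq [1 2 1 2 1 0 1 0 1 2 3 2 3 2 1 0 1 0 1 0]
  -> pairs=10 depth=3 groups=5 -> no

Answer: no no no no yes no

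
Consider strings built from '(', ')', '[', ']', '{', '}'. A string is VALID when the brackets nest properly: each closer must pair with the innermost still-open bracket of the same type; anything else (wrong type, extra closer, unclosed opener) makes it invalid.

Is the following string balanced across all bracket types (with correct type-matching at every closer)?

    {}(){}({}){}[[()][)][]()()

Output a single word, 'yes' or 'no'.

Answer: no

Derivation:
pos 0: push '{'; stack = {
pos 1: '}' matches '{'; pop; stack = (empty)
pos 2: push '('; stack = (
pos 3: ')' matches '('; pop; stack = (empty)
pos 4: push '{'; stack = {
pos 5: '}' matches '{'; pop; stack = (empty)
pos 6: push '('; stack = (
pos 7: push '{'; stack = ({
pos 8: '}' matches '{'; pop; stack = (
pos 9: ')' matches '('; pop; stack = (empty)
pos 10: push '{'; stack = {
pos 11: '}' matches '{'; pop; stack = (empty)
pos 12: push '['; stack = [
pos 13: push '['; stack = [[
pos 14: push '('; stack = [[(
pos 15: ')' matches '('; pop; stack = [[
pos 16: ']' matches '['; pop; stack = [
pos 17: push '['; stack = [[
pos 18: saw closer ')' but top of stack is '[' (expected ']') → INVALID
Verdict: type mismatch at position 18: ')' closes '[' → no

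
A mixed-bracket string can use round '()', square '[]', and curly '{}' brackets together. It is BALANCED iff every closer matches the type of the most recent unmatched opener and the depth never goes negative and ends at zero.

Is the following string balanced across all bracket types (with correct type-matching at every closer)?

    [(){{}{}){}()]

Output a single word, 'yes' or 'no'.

Answer: no

Derivation:
pos 0: push '['; stack = [
pos 1: push '('; stack = [(
pos 2: ')' matches '('; pop; stack = [
pos 3: push '{'; stack = [{
pos 4: push '{'; stack = [{{
pos 5: '}' matches '{'; pop; stack = [{
pos 6: push '{'; stack = [{{
pos 7: '}' matches '{'; pop; stack = [{
pos 8: saw closer ')' but top of stack is '{' (expected '}') → INVALID
Verdict: type mismatch at position 8: ')' closes '{' → no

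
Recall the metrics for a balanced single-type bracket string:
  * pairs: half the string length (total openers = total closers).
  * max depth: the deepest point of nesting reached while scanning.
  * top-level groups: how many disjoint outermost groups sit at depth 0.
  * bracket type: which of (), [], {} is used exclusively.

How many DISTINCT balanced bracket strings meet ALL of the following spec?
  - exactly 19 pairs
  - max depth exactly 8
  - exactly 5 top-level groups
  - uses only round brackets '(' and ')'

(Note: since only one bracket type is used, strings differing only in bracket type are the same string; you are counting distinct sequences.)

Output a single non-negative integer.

Spec: pairs=19 depth=8 groups=5
Count(depth <= 8) = 121365000
Count(depth <= 7) = 115287770
Count(depth == 8) = 121365000 - 115287770 = 6077230

Answer: 6077230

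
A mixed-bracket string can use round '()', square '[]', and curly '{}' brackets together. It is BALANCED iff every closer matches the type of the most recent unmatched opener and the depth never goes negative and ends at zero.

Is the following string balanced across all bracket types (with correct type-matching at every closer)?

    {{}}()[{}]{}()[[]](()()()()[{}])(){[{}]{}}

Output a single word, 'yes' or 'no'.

pos 0: push '{'; stack = {
pos 1: push '{'; stack = {{
pos 2: '}' matches '{'; pop; stack = {
pos 3: '}' matches '{'; pop; stack = (empty)
pos 4: push '('; stack = (
pos 5: ')' matches '('; pop; stack = (empty)
pos 6: push '['; stack = [
pos 7: push '{'; stack = [{
pos 8: '}' matches '{'; pop; stack = [
pos 9: ']' matches '['; pop; stack = (empty)
pos 10: push '{'; stack = {
pos 11: '}' matches '{'; pop; stack = (empty)
pos 12: push '('; stack = (
pos 13: ')' matches '('; pop; stack = (empty)
pos 14: push '['; stack = [
pos 15: push '['; stack = [[
pos 16: ']' matches '['; pop; stack = [
pos 17: ']' matches '['; pop; stack = (empty)
pos 18: push '('; stack = (
pos 19: push '('; stack = ((
pos 20: ')' matches '('; pop; stack = (
pos 21: push '('; stack = ((
pos 22: ')' matches '('; pop; stack = (
pos 23: push '('; stack = ((
pos 24: ')' matches '('; pop; stack = (
pos 25: push '('; stack = ((
pos 26: ')' matches '('; pop; stack = (
pos 27: push '['; stack = ([
pos 28: push '{'; stack = ([{
pos 29: '}' matches '{'; pop; stack = ([
pos 30: ']' matches '['; pop; stack = (
pos 31: ')' matches '('; pop; stack = (empty)
pos 32: push '('; stack = (
pos 33: ')' matches '('; pop; stack = (empty)
pos 34: push '{'; stack = {
pos 35: push '['; stack = {[
pos 36: push '{'; stack = {[{
pos 37: '}' matches '{'; pop; stack = {[
pos 38: ']' matches '['; pop; stack = {
pos 39: push '{'; stack = {{
pos 40: '}' matches '{'; pop; stack = {
pos 41: '}' matches '{'; pop; stack = (empty)
end: stack empty → VALID
Verdict: properly nested → yes

Answer: yes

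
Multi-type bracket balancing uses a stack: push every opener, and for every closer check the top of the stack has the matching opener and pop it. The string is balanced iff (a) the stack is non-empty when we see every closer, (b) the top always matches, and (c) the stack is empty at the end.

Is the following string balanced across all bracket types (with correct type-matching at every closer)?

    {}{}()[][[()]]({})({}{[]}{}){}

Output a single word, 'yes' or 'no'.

Answer: yes

Derivation:
pos 0: push '{'; stack = {
pos 1: '}' matches '{'; pop; stack = (empty)
pos 2: push '{'; stack = {
pos 3: '}' matches '{'; pop; stack = (empty)
pos 4: push '('; stack = (
pos 5: ')' matches '('; pop; stack = (empty)
pos 6: push '['; stack = [
pos 7: ']' matches '['; pop; stack = (empty)
pos 8: push '['; stack = [
pos 9: push '['; stack = [[
pos 10: push '('; stack = [[(
pos 11: ')' matches '('; pop; stack = [[
pos 12: ']' matches '['; pop; stack = [
pos 13: ']' matches '['; pop; stack = (empty)
pos 14: push '('; stack = (
pos 15: push '{'; stack = ({
pos 16: '}' matches '{'; pop; stack = (
pos 17: ')' matches '('; pop; stack = (empty)
pos 18: push '('; stack = (
pos 19: push '{'; stack = ({
pos 20: '}' matches '{'; pop; stack = (
pos 21: push '{'; stack = ({
pos 22: push '['; stack = ({[
pos 23: ']' matches '['; pop; stack = ({
pos 24: '}' matches '{'; pop; stack = (
pos 25: push '{'; stack = ({
pos 26: '}' matches '{'; pop; stack = (
pos 27: ')' matches '('; pop; stack = (empty)
pos 28: push '{'; stack = {
pos 29: '}' matches '{'; pop; stack = (empty)
end: stack empty → VALID
Verdict: properly nested → yes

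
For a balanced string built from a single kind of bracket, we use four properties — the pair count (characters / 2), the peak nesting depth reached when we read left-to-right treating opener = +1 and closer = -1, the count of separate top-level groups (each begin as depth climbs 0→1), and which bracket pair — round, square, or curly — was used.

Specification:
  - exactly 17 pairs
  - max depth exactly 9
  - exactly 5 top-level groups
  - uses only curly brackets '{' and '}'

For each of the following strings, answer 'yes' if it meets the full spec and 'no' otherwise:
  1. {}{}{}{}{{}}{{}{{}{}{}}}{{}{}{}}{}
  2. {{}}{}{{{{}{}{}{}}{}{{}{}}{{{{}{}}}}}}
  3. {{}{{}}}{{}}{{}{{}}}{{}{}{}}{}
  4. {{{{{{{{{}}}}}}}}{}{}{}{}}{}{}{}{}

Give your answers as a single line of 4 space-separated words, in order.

Answer: no no no yes

Derivation:
String 1 '{}{}{}{}{{}}{{}{{}{}{}}}{{}{}{}}{}': depth seq [1 0 1 0 1 0 1 0 1 2 1 0 1 2 1 2 3 2 3 2 3 2 1 0 1 2 1 2 1 2 1 0 1 0]
  -> pairs=17 depth=3 groups=8 -> no
String 2 '{{}}{}{{{{}{}{}{}}{}{{}{}}{{{{}{}}}}}}': depth seq [1 2 1 0 1 0 1 2 3 4 3 4 3 4 3 4 3 2 3 2 3 4 3 4 3 2 3 4 5 6 5 6 5 4 3 2 1 0]
  -> pairs=19 depth=6 groups=3 -> no
String 3 '{{}{{}}}{{}}{{}{{}}}{{}{}{}}{}': depth seq [1 2 1 2 3 2 1 0 1 2 1 0 1 2 1 2 3 2 1 0 1 2 1 2 1 2 1 0 1 0]
  -> pairs=15 depth=3 groups=5 -> no
String 4 '{{{{{{{{{}}}}}}}}{}{}{}{}}{}{}{}{}': depth seq [1 2 3 4 5 6 7 8 9 8 7 6 5 4 3 2 1 2 1 2 1 2 1 2 1 0 1 0 1 0 1 0 1 0]
  -> pairs=17 depth=9 groups=5 -> yes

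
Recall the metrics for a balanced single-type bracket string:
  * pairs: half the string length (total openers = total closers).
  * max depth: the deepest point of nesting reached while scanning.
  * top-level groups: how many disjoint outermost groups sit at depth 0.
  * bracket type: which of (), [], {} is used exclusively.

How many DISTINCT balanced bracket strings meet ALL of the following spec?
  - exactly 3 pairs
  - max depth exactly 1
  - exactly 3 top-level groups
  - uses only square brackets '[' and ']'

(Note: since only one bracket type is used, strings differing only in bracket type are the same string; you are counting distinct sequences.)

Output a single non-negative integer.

Answer: 1

Derivation:
Spec: pairs=3 depth=1 groups=3
Count(depth <= 1) = 1
Count(depth <= 0) = 0
Count(depth == 1) = 1 - 0 = 1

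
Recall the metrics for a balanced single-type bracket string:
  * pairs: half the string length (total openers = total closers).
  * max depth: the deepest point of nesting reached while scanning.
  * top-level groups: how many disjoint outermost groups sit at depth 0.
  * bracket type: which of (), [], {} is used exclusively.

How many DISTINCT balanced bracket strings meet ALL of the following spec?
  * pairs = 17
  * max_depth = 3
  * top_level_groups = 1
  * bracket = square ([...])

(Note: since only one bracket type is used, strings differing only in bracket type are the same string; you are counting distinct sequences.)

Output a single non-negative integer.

Spec: pairs=17 depth=3 groups=1
Count(depth <= 3) = 32768
Count(depth <= 2) = 1
Count(depth == 3) = 32768 - 1 = 32767

Answer: 32767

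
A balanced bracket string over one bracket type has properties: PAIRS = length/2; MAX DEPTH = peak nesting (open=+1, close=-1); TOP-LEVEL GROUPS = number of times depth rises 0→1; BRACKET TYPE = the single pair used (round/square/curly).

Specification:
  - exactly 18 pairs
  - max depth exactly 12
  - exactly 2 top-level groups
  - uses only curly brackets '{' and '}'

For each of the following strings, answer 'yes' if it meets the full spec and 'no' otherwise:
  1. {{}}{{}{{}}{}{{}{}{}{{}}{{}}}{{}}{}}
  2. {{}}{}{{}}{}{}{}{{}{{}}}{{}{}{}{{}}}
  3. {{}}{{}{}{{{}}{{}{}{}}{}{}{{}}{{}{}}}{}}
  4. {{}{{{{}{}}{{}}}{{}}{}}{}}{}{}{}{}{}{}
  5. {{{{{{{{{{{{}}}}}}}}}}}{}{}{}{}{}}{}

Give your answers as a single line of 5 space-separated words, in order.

Answer: no no no no yes

Derivation:
String 1 '{{}}{{}{{}}{}{{}{}{}{{}}{{}}}{{}}{}}': depth seq [1 2 1 0 1 2 1 2 3 2 1 2 1 2 3 2 3 2 3 2 3 4 3 2 3 4 3 2 1 2 3 2 1 2 1 0]
  -> pairs=18 depth=4 groups=2 -> no
String 2 '{{}}{}{{}}{}{}{}{{}{{}}}{{}{}{}{{}}}': depth seq [1 2 1 0 1 0 1 2 1 0 1 0 1 0 1 0 1 2 1 2 3 2 1 0 1 2 1 2 1 2 1 2 3 2 1 0]
  -> pairs=18 depth=3 groups=8 -> no
String 3 '{{}}{{}{}{{{}}{{}{}{}}{}{}{{}}{{}{}}}{}}': depth seq [1 2 1 0 1 2 1 2 1 2 3 4 3 2 3 4 3 4 3 4 3 2 3 2 3 2 3 4 3 2 3 4 3 4 3 2 1 2 1 0]
  -> pairs=20 depth=4 groups=2 -> no
String 4 '{{}{{{{}{}}{{}}}{{}}{}}{}}{}{}{}{}{}{}': depth seq [1 2 1 2 3 4 5 4 5 4 3 4 5 4 3 2 3 4 3 2 3 2 1 2 1 0 1 0 1 0 1 0 1 0 1 0 1 0]
  -> pairs=19 depth=5 groups=7 -> no
String 5 '{{{{{{{{{{{{}}}}}}}}}}}{}{}{}{}{}}{}': depth seq [1 2 3 4 5 6 7 8 9 10 11 12 11 10 9 8 7 6 5 4 3 2 1 2 1 2 1 2 1 2 1 2 1 0 1 0]
  -> pairs=18 depth=12 groups=2 -> yes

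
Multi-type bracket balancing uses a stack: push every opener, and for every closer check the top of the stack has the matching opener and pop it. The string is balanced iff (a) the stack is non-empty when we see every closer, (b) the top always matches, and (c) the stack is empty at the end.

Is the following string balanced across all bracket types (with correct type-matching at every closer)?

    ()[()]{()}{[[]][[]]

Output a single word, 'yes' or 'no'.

Answer: no

Derivation:
pos 0: push '('; stack = (
pos 1: ')' matches '('; pop; stack = (empty)
pos 2: push '['; stack = [
pos 3: push '('; stack = [(
pos 4: ')' matches '('; pop; stack = [
pos 5: ']' matches '['; pop; stack = (empty)
pos 6: push '{'; stack = {
pos 7: push '('; stack = {(
pos 8: ')' matches '('; pop; stack = {
pos 9: '}' matches '{'; pop; stack = (empty)
pos 10: push '{'; stack = {
pos 11: push '['; stack = {[
pos 12: push '['; stack = {[[
pos 13: ']' matches '['; pop; stack = {[
pos 14: ']' matches '['; pop; stack = {
pos 15: push '['; stack = {[
pos 16: push '['; stack = {[[
pos 17: ']' matches '['; pop; stack = {[
pos 18: ']' matches '['; pop; stack = {
end: stack still non-empty ({) → INVALID
Verdict: unclosed openers at end: { → no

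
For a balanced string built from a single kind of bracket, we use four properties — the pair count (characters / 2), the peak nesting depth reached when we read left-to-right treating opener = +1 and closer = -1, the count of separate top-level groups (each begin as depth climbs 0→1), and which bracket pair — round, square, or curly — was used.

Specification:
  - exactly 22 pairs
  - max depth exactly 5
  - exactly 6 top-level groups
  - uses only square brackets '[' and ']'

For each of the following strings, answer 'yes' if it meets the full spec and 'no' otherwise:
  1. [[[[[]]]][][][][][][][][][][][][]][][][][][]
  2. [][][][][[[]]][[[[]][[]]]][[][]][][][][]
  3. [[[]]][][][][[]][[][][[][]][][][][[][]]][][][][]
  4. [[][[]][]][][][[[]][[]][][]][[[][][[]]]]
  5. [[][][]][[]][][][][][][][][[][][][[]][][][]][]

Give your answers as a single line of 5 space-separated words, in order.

Answer: yes no no no no

Derivation:
String 1 '[[[[[]]]][][][][][][][][][][][][]][][][][][]': depth seq [1 2 3 4 5 4 3 2 1 2 1 2 1 2 1 2 1 2 1 2 1 2 1 2 1 2 1 2 1 2 1 2 1 0 1 0 1 0 1 0 1 0 1 0]
  -> pairs=22 depth=5 groups=6 -> yes
String 2 '[][][][][[[]]][[[[]][[]]]][[][]][][][][]': depth seq [1 0 1 0 1 0 1 0 1 2 3 2 1 0 1 2 3 4 3 2 3 4 3 2 1 0 1 2 1 2 1 0 1 0 1 0 1 0 1 0]
  -> pairs=20 depth=4 groups=11 -> no
String 3 '[[[]]][][][][[]][[][][[][]][][][][[][]]][][][][]': depth seq [1 2 3 2 1 0 1 0 1 0 1 0 1 2 1 0 1 2 1 2 1 2 3 2 3 2 1 2 1 2 1 2 1 2 3 2 3 2 1 0 1 0 1 0 1 0 1 0]
  -> pairs=24 depth=3 groups=10 -> no
String 4 '[[][[]][]][][][[[]][[]][][]][[[][][[]]]]': depth seq [1 2 1 2 3 2 1 2 1 0 1 0 1 0 1 2 3 2 1 2 3 2 1 2 1 2 1 0 1 2 3 2 3 2 3 4 3 2 1 0]
  -> pairs=20 depth=4 groups=5 -> no
String 5 '[[][][]][[]][][][][][][][][[][][][[]][][][]][]': depth seq [1 2 1 2 1 2 1 0 1 2 1 0 1 0 1 0 1 0 1 0 1 0 1 0 1 0 1 2 1 2 1 2 1 2 3 2 1 2 1 2 1 2 1 0 1 0]
  -> pairs=23 depth=3 groups=11 -> no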